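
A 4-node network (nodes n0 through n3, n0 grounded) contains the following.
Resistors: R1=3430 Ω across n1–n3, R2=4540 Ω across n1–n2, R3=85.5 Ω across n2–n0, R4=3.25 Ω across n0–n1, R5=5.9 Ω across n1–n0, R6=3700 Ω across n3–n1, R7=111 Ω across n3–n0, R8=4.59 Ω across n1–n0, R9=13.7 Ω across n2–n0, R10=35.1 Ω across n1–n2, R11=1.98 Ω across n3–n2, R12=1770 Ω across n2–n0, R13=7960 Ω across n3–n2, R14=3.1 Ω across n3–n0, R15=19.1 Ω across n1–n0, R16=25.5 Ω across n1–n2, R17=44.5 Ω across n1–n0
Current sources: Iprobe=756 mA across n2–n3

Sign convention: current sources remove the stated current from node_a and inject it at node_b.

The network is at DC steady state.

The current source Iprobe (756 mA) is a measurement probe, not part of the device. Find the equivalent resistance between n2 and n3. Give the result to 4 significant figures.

Apply KCL at each of the 3 non-ground nodes and solve the resulting linear system.
Node n1: branches {R1, R2, R4, R5, R6, R8, R10, R15, R16, R17} → V_1 = -0.06955
Node n2: branches {R2, R3, R9, R10, R11, R12, R13, R16, Iprobe} → V_2 = -0.8616
Node n3: branches {R1, R6, R7, R11, R13, R14, Iprobe} → V_3 = 0.3830

R_eq = 1.646 Ω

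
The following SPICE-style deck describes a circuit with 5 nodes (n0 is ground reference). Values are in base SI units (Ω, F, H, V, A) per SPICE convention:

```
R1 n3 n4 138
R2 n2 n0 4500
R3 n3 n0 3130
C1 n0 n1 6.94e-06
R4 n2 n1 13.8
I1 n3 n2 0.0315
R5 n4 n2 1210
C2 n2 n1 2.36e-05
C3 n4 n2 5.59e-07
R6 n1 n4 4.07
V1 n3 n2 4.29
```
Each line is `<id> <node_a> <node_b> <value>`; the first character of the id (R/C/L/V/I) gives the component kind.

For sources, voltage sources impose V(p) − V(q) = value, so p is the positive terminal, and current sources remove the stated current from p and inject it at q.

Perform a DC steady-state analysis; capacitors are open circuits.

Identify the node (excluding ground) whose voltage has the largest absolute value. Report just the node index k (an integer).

2

Element admittances at DC:
  Y(R1) = 0.007246 S between n3,n4
  Y(R2) = 0.0002222 S between n2,n0
  Y(R3) = 0.0003195 S between n3,n0
  Y(C1) = 0.000 S between n0,n1
  Y(R4) = 0.07246 S between n2,n1
  I1: injects 0.0315 A into n2 (from n3)
  Y(R5) = 0.0008264 S between n4,n2
  Y(C2) = 0.000 S between n2,n1
  Y(C3) = 0.000 S between n4,n2
  Y(R6) = 0.2457 S between n1,n4
  V1: constraint V(n3)−V(n2) = 4.29
Assemble and solve the 5×5 MNA system:
  V(n1)=-2.155  V(n2)=-2.530  V(n3)=1.760  V(n4)=-2.045
  i(V1)=-0.05963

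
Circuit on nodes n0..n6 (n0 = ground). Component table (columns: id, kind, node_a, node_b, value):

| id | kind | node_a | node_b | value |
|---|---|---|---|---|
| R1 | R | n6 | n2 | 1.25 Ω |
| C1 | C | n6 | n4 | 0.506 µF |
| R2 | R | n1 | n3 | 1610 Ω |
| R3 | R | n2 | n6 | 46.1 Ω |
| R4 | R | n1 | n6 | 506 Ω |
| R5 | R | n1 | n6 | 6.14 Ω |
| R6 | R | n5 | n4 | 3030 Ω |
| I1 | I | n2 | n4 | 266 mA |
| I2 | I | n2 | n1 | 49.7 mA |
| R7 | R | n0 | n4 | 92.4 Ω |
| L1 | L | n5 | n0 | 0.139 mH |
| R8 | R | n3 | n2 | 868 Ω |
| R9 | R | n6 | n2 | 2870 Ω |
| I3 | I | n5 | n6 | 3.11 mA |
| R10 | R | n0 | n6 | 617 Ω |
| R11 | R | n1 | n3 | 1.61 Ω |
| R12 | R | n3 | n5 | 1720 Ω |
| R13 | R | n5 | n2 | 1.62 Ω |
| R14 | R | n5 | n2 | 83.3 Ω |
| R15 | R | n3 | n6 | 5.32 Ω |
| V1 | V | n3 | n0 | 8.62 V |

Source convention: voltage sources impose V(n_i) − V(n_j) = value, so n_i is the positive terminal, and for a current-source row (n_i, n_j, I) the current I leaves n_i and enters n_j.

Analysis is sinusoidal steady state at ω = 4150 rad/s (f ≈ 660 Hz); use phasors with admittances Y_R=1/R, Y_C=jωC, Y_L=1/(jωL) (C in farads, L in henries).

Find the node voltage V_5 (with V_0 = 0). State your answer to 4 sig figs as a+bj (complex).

Apply KCL at each of the 6 non-ground nodes and solve the resulting linear system.
Node n1: branches {R2, R4, R5, I2, R11} → V_1 = 7.686+0.09087j
Node n2: branches {R1, R3, I1, I2, R8, R9, R13, R14} → V_2 = 2.000+0.5532j
Node n3: branches {R2, R8, R11, R12, R15, V1} → V_3 = 8.620+0.000j
Node n4: branches {C1, R6, I1, R7} → V_4 = 23.09-3.600j
Node n5: branches {R6, L1, I3, R12, R13, R14} → V_5 = 0.05814+0.7104j
Node n6: branches {R1, C1, R3, R4, R5, R9, I3, R10, R15} → V_6 = 3.862+0.4336j
Source currents: i(V1)=-1.488+0.1390j

0.05814+0.7104j V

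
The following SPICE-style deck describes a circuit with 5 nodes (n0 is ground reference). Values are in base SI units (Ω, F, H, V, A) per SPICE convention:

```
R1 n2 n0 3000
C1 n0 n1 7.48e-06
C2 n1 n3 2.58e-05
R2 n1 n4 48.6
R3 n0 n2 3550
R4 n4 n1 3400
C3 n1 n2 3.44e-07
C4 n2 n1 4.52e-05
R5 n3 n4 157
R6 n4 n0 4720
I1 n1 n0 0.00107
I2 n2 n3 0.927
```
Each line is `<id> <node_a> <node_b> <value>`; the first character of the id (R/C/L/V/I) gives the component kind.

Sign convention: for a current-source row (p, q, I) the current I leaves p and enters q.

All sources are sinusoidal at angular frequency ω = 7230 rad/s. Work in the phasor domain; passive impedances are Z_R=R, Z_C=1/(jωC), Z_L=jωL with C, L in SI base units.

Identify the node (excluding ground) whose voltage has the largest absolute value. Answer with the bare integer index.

3

Element admittances at ω=7230 rad/s:
  Y(R1) = 0.0003333+0.000j S between n2,n0
  Y(C1) = 0.000+0.05408j S between n0,n1
  Y(C2) = 0.000+0.1865j S between n1,n3
  Y(R2) = 0.02058+0.000j S between n1,n4
  Y(R3) = 0.0002817+0.000j S between n0,n2
  Y(R4) = 0.0002941+0.000j S between n4,n1
  Y(C3) = 0.000+0.002487j S between n1,n2
  Y(C4) = 0.000+0.3268j S between n2,n1
  Y(R5) = 0.006369+0.000j S between n3,n4
  Y(R6) = 0.0002119+0.000j S between n4,n0
  I1: injects 0.00107 A into n0 (from n1)
  I2: injects 0.927 A into n3 (from n2)
Assemble and solve the 4×4 MNA system:
  V(n1)=-0.02780+0.01942j  V(n2)=-0.03309+2.835j  V(n3)=0.1024-4.947j  V(n4)=0.002633-1.133j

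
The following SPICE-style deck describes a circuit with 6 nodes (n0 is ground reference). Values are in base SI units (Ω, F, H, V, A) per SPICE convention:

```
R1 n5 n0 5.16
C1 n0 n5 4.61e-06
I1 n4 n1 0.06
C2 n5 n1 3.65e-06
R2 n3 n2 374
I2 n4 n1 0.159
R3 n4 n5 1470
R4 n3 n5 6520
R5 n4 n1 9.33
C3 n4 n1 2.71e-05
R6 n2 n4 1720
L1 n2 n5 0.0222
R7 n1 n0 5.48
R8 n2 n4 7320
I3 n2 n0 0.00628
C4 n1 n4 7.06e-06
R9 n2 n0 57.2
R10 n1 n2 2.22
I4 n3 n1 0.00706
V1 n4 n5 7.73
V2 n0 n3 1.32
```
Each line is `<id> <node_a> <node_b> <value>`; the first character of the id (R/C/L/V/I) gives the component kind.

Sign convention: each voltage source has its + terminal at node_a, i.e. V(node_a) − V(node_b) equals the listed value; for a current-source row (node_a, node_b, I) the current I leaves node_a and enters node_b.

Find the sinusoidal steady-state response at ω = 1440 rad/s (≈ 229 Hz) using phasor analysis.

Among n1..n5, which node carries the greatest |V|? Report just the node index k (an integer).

4

Element admittances at ω=1440 rad/s:
  Y(R1) = 0.1938+0.000j S between n5,n0
  Y(C1) = 0.000+0.006638j S between n0,n5
  I1: injects 0.06 A into n1 (from n4)
  Y(C2) = 0.000+0.005256j S between n5,n1
  Y(R2) = 0.002674+0.000j S between n3,n2
  I2: injects 0.159 A into n1 (from n4)
  Y(R3) = 0.0006803+0.000j S between n4,n5
  Y(R4) = 0.0001534+0.000j S between n3,n5
  Y(R5) = 0.1072+0.000j S between n4,n1
  Y(C3) = 0.000+0.03902j S between n4,n1
  Y(R6) = 0.0005814+0.000j S between n2,n4
  Y(L1) = 0.000-0.03128j S between n2,n5
  Y(R7) = 0.1825+0.000j S between n1,n0
  Y(R8) = 0.0001366+0.000j S between n2,n4
  I3: injects 0.00628 A into n0 (from n2)
  Y(C4) = 0.000+0.01017j S between n1,n4
  Y(R9) = 0.01748+0.000j S between n2,n0
  Y(R10) = 0.4505+0.000j S between n1,n2
  I4: injects 0.00706 A into n1 (from n3)
  V1: constraint V(n4)−V(n5) = 7.73
  V2: constraint V(n0)−V(n3) = 1.32
Assemble and solve the 7×7 MNA system:
  V(n1)=2.531+0.5983j  V(n2)=2.308+0.9004j  V(n3)=-1.320+0.000j  V(n4)=5.074-0.5656j  V(n5)=-2.656-0.5656j
  i(V1)=-0.5561+0.0006896j  i(V2)=-0.002437-0.002321j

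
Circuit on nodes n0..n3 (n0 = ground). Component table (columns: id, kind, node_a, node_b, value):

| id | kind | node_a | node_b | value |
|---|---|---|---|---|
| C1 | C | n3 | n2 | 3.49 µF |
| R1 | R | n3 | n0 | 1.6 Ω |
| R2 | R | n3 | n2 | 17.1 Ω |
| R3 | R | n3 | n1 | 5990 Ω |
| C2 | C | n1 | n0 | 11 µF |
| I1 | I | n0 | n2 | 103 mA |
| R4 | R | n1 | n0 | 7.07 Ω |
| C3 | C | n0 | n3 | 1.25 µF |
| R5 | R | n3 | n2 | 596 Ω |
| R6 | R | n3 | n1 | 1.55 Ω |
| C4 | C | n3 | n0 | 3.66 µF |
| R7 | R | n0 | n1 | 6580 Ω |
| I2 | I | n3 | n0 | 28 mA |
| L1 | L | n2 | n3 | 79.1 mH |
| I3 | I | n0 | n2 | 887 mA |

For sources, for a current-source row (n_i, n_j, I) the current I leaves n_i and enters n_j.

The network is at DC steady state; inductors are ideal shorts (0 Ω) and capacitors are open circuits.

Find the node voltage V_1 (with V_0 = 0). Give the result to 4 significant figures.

1.064 V

Element admittances at DC:
  Y(C1) = 0.000 S between n3,n2
  Y(R1) = 0.6250 S between n3,n0
  Y(R2) = 0.05848 S between n3,n2
  Y(R3) = 0.0001669 S between n3,n1
  Y(C2) = 0.000 S between n1,n0
  I1: injects 0.103 A into n2 (from n0)
  Y(R4) = 0.1414 S between n1,n0
  Y(C3) = 0.000 S between n0,n3
  Y(R5) = 0.001678 S between n3,n2
  Y(R6) = 0.6452 S between n3,n1
  Y(C4) = 0.000 S between n3,n0
  Y(R7) = 0.0001520 S between n0,n1
  I2: injects 0.028 A into n0 (from n3)
  L1: short n2↔n3 (DC inductor)
  I3: injects 0.887 A into n2 (from n0)
Assemble and solve the 4×4 MNA system:
  V(n1)=1.064  V(n2)=1.298  V(n3)=1.298
  i(L1)=0.9900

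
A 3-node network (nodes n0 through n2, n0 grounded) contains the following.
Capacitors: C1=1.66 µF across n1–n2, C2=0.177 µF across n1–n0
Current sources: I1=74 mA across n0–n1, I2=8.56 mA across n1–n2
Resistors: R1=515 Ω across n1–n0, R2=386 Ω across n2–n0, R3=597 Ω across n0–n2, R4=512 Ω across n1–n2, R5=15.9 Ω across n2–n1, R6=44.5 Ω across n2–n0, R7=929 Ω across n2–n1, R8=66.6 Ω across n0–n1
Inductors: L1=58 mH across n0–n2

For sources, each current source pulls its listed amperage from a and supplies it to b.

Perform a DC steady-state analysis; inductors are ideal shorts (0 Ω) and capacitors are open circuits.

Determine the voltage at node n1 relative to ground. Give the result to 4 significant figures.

0.7896 V

Element admittances at DC:
  Y(C1) = 0.000 S between n1,n2
  I1: injects 0.074 A into n1 (from n0)
  Y(R1) = 0.001942 S between n1,n0
  Y(R2) = 0.002591 S between n2,n0
  Y(R3) = 0.001675 S between n0,n2
  L1: short n0↔n2 (DC inductor)
  Y(R4) = 0.001953 S between n1,n2
  Y(C2) = 0.000 S between n1,n0
  Y(R5) = 0.06289 S between n2,n1
  Y(R6) = 0.02247 S between n2,n0
  Y(R7) = 0.001076 S between n2,n1
  Y(R8) = 0.01502 S between n0,n1
  I2: injects 0.00856 A into n2 (from n1)
Assemble and solve the 3×3 MNA system:
  V(n1)=0.7896  V(n2)=0.000
  i(L1)=-0.06061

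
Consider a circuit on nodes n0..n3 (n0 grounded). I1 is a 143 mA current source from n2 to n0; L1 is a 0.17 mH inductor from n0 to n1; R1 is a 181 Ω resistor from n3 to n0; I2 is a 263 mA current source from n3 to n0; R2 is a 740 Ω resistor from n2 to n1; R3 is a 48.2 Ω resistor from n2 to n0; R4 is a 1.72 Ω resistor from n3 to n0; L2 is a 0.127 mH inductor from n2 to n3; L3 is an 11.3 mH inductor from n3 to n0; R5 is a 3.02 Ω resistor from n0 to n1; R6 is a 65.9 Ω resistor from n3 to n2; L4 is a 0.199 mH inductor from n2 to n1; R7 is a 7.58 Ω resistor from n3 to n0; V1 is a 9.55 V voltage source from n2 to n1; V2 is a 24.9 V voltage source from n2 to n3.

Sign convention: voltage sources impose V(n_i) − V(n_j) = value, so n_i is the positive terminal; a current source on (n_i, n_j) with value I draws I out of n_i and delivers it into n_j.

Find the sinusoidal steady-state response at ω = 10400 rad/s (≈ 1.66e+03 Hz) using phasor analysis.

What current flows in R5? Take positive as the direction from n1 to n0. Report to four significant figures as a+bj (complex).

2.522+1.312j A

Apply KCL at each of the 3 non-ground nodes and solve the resulting linear system.
Node n1: branches {L1, R2, R5, L4, V1} → V_1 = 7.617+3.962j
Node n2: branches {I1, R2, R3, L2, R6, L4, V1, V2} → V_2 = 17.17+3.962j
Node n3: branches {R1, I2, R4, L2, L3, R6, R7, V2} → V_3 = -7.733+3.962j
Source currents: i(V1)=4.750+1.618j, i(V2)=-5.640+21.77j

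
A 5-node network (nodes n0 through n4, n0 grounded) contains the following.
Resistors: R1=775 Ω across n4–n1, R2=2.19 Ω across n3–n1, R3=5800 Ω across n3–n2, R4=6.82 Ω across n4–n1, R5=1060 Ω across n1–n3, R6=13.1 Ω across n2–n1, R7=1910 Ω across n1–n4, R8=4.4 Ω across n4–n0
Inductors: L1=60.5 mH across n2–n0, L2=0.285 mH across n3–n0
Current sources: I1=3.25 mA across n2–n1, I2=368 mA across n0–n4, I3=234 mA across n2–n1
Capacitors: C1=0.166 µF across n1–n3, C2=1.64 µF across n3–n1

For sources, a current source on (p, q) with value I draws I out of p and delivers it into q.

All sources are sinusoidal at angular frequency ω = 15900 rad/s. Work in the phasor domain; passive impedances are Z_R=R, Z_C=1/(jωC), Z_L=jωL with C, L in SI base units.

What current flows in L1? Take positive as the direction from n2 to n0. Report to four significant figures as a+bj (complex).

MNA unknowns: 4 node voltages V₁..V_4
R1: Y=0.001290+0.000j on G[4,1]
L1: Y=0.000-0.001040j on G[2,0]
I1: z[2]−=0.00325, z[1]+=0.00325
R2: Y=0.4566+0.000j on G[3,1]
R3: Y=0.0001724+0.000j on G[3,2]
R4: Y=0.1466+0.000j on G[4,1]
C1: Y=0.000+0.002639j on G[1,3]
R5: Y=0.0009434+0.000j on G[1,3]
R6: Y=0.07634+0.000j on G[2,1]
I2: z[0]−=0.368, z[4]+=0.368
C2: Y=0.000+0.02608j on G[3,1]
R7: Y=0.0005236+0.000j on G[1,4]
R8: Y=0.2273+0.000j on G[4,0]
L2: Y=0.000-0.2207j on G[3,0]
I3: z[2]−=0.234, z[1]+=0.234
solve → V1=0.4054+0.3942j, V2=-2.701+0.3577j, V3=0.1731+0.4922j, V4=1.140+0.1557j

0.0003718+0.002808j A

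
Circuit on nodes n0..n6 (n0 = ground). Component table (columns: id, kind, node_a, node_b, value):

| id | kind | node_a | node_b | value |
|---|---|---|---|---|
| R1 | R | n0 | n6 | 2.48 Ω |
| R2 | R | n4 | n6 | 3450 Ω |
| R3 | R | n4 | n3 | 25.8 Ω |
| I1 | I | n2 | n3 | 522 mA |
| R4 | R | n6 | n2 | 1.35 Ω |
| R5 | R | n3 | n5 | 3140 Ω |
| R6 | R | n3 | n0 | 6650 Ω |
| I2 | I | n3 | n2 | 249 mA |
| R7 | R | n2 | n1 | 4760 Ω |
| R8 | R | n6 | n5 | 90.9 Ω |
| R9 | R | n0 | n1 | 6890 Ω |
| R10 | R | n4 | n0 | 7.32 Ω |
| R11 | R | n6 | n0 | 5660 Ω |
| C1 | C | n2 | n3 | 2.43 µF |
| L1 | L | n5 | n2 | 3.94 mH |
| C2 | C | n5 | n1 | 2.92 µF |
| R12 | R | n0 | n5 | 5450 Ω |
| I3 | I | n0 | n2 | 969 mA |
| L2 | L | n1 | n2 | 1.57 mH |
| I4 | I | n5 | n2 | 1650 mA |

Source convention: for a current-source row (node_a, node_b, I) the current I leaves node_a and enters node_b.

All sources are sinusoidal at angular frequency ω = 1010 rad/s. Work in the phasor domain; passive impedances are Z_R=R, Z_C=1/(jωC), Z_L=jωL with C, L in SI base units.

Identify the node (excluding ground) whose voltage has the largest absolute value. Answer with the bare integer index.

Apply KCL at each of the 6 non-ground nodes and solve the resulting linear system.
Node n1: branches {R7, R9, C2, L2} → V_1 = 2.669+0.1977j
Node n2: branches {I1, R4, I2, R7, C1, L1, I3, L2, I4} → V_2 = 2.667+0.1670j
Node n3: branches {R3, I1, R5, R6, I2, C1} → V_3 = 8.869-0.5636j
Node n4: branches {R2, R3, R10} → V_4 = 1.960-0.1243j
Node n5: branches {R5, R8, L1, C2, R12, I4} → V_5 = 2.365-6.499j
Node n6: branches {R1, R2, R4, R8, R11} → V_6 = 1.733+0.04518j

3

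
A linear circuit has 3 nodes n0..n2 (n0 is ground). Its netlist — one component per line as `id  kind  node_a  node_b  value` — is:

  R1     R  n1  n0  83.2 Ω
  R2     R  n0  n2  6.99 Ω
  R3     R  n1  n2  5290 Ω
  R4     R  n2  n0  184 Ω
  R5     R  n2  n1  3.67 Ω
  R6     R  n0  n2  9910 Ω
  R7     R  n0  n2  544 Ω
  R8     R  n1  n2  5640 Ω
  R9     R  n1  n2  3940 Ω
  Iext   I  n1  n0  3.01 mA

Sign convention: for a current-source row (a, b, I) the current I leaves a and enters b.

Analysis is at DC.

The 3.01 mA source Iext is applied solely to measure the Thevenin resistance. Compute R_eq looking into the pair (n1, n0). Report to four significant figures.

Apply KCL at each of the 2 non-ground nodes and solve the resulting linear system.
Node n1: branches {R1, R3, R5, R8, R9, Iext} → V_1 = -0.02761
Node n2: branches {R2, R3, R4, R5, R6, R7, R8, R9} → V_2 = -0.01780

R_eq = 9.173 Ω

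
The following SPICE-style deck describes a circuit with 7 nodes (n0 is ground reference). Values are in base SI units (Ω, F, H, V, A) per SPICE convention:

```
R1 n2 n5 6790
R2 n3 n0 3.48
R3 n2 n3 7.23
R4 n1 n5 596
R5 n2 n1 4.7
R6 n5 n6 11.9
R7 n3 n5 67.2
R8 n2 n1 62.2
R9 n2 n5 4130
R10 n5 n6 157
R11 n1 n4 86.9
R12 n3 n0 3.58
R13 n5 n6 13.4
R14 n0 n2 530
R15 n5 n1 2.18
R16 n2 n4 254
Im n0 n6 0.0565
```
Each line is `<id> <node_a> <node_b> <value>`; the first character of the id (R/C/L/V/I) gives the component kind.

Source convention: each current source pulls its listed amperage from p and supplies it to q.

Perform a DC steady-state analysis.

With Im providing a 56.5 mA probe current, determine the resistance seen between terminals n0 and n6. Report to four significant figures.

MNA unknowns: 6 node voltages V₁..V_6
R1: Y=0.0001473 on G[2,5]
R2: Y=0.2874 on G[3,0]
R3: Y=0.1383 on G[2,3]
R4: Y=0.001678 on G[1,5]
R5: Y=0.2128 on G[2,1]
R6: Y=0.08403 on G[5,6]
R7: Y=0.01488 on G[3,5]
R8: Y=0.01608 on G[2,1]
R9: Y=0.0002421 on G[2,5]
R10: Y=0.006369 on G[5,6]
R11: Y=0.01151 on G[1,4]
R12: Y=0.2793 on G[3,0]
R13: Y=0.07463 on G[5,6]
R14: Y=0.001887 on G[0,2]
R15: Y=0.4587 on G[5,1]
R16: Y=0.003937 on G[2,4]
Im: z[0]−=0.0565, z[6]+=0.0565
solve → V1=0.6345, V2=0.4322, V3=0.09826, V4=0.5829, V5=0.7363, V6=1.079

R_eq = 19.09 Ω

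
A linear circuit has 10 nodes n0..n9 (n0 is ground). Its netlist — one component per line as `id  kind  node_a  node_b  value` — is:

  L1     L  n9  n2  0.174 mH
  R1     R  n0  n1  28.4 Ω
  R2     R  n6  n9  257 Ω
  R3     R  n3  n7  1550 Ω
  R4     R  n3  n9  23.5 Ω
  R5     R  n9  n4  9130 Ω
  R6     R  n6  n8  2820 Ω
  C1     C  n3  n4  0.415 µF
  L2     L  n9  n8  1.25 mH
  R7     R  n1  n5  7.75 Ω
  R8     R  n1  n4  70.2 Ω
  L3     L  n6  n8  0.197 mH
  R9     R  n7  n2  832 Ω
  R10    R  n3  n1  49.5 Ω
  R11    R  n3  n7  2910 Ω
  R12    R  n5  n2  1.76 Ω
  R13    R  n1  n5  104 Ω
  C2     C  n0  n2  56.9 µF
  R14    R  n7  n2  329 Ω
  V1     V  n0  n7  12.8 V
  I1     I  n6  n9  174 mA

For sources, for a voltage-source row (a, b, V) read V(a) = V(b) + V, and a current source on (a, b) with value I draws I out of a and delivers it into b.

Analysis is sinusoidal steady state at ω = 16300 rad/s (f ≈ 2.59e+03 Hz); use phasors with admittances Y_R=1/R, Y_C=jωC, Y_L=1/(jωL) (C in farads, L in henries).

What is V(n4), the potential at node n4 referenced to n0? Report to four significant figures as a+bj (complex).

MNA unknowns: 9 node voltages V₁..V_9 plus 1 source current (V1)
L1: Y=0.000-0.3526j on G[9,2]
R1: Y=0.03521+0.000j on G[0,1]
R2: Y=0.003891+0.000j on G[6,9]
R3: Y=0.0006452+0.000j on G[3,7]
R4: Y=0.04255+0.000j on G[3,9]
R5: Y=0.0001095+0.000j on G[9,4]
R6: Y=0.0003546+0.000j on G[6,8]
C1: Y=0.000+0.006764j on G[3,4]
L2: Y=0.000-0.04908j on G[9,8]
R7: Y=0.1290+0.000j on G[1,5]
R8: Y=0.01425+0.000j on G[1,4]
L3: Y=0.000-0.3114j on G[6,8]
R9: Y=0.001202+0.000j on G[7,2]
R10: Y=0.02020+0.000j on G[3,1]
R11: Y=0.0003436+0.000j on G[3,7]
R12: Y=0.5682+0.000j on G[5,2]
R13: Y=0.009615+0.000j on G[1,5]
C2: Y=0.000+0.9275j on G[0,2]
R14: Y=0.003040+0.000j on G[7,2]
V1: row V0−V7=12.8, i_V1 at 0,7
I1: z[6]−=0.174, z[9]+=0.174
solve → V1=-0.02908+0.04925j, V2=-0.002259+0.07085j, V3=-0.2023+0.06147j, V4=-0.06512-0.01541j, V5=-0.007519+0.06661j, V6=-0.3781-4.023j, V7=-12.80+0.000j, V8=-0.3266-3.469j, V9=-0.003998+0.04690j
aux → i_V1=-0.06674-0.0003613j

-0.06512-0.01541j V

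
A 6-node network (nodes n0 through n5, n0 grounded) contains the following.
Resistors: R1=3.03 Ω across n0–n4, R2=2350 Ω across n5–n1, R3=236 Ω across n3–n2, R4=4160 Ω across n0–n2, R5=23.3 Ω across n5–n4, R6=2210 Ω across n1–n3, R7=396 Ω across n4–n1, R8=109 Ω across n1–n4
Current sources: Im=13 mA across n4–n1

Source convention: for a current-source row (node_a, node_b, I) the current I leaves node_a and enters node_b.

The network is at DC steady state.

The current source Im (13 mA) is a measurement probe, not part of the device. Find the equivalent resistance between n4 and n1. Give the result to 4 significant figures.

Element admittances at DC:
  Y(R1) = 0.3300 S between n0,n4
  Y(R2) = 0.0004255 S between n5,n1
  Y(R3) = 0.004237 S between n3,n2
  Y(R4) = 0.0002404 S between n0,n2
  Y(R5) = 0.04292 S between n5,n4
  Y(R6) = 0.0004525 S between n1,n3
  Y(R7) = 0.002525 S between n4,n1
  Y(R8) = 0.009174 S between n1,n4
  Im: injects 0.013 A into n1 (from n4)
Assemble and solve the 5×5 MNA system:
  V(n1)=1.059  V(n2)=0.6668  V(n3)=0.7046  V(n4)=-0.0004857  V(n5)=0.009914

R_eq = 81.48 Ω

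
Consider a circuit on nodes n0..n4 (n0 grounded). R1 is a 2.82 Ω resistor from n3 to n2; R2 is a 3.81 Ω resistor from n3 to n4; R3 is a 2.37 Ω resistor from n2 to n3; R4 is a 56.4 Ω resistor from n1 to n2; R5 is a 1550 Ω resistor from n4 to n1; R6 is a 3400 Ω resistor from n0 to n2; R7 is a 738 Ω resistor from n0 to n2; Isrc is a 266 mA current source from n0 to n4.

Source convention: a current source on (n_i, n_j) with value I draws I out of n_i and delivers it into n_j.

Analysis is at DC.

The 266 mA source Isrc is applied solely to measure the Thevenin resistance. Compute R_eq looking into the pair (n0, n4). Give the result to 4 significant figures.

Apply KCL at each of the 4 non-ground nodes and solve the resulting linear system.
Node n1: branches {R4, R5} → V_1 = 161.3
Node n2: branches {R1, R3, R4, R6, R7} → V_2 = 161.3
Node n3: branches {R1, R2, R3} → V_3 = 161.6
Node n4: branches {R2, R5, Isrc} → V_4 = 162.6

R_eq = 611.5 Ω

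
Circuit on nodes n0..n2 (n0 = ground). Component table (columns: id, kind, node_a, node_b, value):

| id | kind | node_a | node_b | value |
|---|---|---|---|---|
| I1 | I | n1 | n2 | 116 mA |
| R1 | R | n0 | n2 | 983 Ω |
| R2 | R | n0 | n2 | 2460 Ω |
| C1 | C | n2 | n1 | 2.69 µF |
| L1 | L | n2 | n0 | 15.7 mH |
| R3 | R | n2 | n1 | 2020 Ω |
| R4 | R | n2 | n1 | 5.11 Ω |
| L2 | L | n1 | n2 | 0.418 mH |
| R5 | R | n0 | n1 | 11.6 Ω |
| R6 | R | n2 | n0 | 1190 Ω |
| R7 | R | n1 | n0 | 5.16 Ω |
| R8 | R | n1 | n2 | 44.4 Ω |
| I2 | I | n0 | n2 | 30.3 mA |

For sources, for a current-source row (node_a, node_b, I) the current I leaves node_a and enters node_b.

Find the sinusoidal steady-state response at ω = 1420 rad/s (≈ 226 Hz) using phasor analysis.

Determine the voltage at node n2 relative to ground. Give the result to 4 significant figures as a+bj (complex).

MNA unknowns: 2 node voltages V₁..V_2
I1: z[1]−=0.116, z[2]+=0.116
R1: Y=0.001017+0.000j on G[0,2]
R2: Y=0.0004065+0.000j on G[0,2]
C1: Y=0.000+0.003820j on G[2,1]
L1: Y=0.000-0.04486j on G[2,0]
R3: Y=0.0004950+0.000j on G[2,1]
R4: Y=0.1957+0.000j on G[2,1]
L2: Y=0.000-1.685j on G[1,2]
R5: Y=0.08621+0.000j on G[0,1]
R6: Y=0.0008403+0.000j on G[2,0]
R7: Y=0.1938+0.000j on G[1,0]
R8: Y=0.02252+0.000j on G[1,2]
I2: z[0]−=0.0303, z[2]+=0.0303
solve → V1=0.09164+0.01521j, V2=0.09993+0.09841j

0.09993+0.09841j V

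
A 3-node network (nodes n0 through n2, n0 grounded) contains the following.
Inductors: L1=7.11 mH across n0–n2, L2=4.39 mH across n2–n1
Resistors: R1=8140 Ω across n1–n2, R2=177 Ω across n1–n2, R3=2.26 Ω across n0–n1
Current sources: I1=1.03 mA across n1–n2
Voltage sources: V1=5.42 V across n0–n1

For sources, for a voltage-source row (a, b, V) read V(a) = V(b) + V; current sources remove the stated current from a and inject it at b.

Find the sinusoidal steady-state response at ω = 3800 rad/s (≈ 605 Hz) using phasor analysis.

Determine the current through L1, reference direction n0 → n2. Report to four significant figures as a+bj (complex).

MNA unknowns: 2 node voltages V₁..V_2 plus 1 source current (V1)
L1: Y=0.000-0.03701j on G[0,2]
R1: Y=0.0001229+0.000j on G[1,2]
R2: Y=0.005650+0.000j on G[1,2]
R3: Y=0.4425+0.000j on G[0,1]
L2: Y=0.000-0.05994j on G[2,1]
I1: z[1]−=0.00103, z[2]+=0.00103
V1: row V0−V1=5.42, i_V1 at 0,1
solve → V1=-5.420+0.000j, V2=-3.358-0.1122j
aux → i_V1=-2.402+0.1243j

0.004151-0.1243j A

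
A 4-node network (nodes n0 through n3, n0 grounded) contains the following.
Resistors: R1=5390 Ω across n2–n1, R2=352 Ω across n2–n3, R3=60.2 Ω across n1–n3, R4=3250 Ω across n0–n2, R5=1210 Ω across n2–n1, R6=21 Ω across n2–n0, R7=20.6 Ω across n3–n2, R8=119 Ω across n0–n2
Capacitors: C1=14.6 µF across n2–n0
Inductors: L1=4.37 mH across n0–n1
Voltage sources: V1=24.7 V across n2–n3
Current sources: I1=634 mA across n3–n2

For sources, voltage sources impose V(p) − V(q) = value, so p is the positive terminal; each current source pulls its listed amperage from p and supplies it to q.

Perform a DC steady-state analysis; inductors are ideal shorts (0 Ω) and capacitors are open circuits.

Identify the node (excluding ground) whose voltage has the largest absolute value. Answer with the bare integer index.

Apply KCL at each of the 3 non-ground nodes and solve the resulting linear system.
Node n1: branches {R1, R3, R5, L1} → V_1 = 0.000
Node n2: branches {R1, R2, R4, R5, R6, C1, R7, R8, V1, I1} → V_2 = 5.548
Node n3: branches {R2, R3, R7, V1, I1} → V_3 = -19.15
Source currents: i(L1)=0.3125, i(V1)=-0.9533

3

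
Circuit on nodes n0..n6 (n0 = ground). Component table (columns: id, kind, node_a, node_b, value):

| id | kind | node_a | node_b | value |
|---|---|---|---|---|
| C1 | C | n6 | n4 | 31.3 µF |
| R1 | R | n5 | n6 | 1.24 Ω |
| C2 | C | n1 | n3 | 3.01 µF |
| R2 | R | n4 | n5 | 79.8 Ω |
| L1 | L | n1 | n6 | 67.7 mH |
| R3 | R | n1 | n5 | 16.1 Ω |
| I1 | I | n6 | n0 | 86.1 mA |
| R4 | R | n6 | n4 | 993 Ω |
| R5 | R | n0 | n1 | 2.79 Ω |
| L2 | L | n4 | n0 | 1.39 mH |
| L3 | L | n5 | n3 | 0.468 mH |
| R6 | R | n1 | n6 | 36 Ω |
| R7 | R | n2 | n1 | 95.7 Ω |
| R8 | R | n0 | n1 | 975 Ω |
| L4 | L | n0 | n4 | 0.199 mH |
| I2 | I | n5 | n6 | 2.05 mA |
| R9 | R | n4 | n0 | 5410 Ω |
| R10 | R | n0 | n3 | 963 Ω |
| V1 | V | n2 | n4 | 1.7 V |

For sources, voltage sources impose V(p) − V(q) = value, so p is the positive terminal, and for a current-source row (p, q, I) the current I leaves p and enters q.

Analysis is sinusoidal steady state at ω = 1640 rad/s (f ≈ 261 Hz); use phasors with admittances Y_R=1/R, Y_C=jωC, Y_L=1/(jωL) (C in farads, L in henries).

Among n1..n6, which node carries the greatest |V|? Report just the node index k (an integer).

2

MNA unknowns: 6 node voltages V₁..V_6 plus 1 source current (V1)
C1: Y=0.000+0.05133j on G[6,4]
R1: Y=0.8065+0.000j on G[5,6]
C2: Y=0.000+0.004936j on G[1,3]
R2: Y=0.01253+0.000j on G[4,5]
L1: Y=0.000-0.009007j on G[1,6]
R3: Y=0.06211+0.000j on G[1,5]
I1: z[6]−=0.0861, z[0]+=0.0861
R4: Y=0.001007+0.000j on G[6,4]
R5: Y=0.3584+0.000j on G[0,1]
L2: Y=0.000-0.4387j on G[4,0]
L3: Y=0.000-1.303j on G[5,3]
R6: Y=0.02778+0.000j on G[1,6]
R7: Y=0.01045+0.000j on G[2,1]
R8: Y=0.001026+0.000j on G[0,1]
L4: Y=0.000-3.064j on G[0,4]
I2: z[5]−=0.00205, z[6]+=0.00205
R9: Y=0.0001848+0.000j on G[4,0]
R10: Y=0.001038+0.000j on G[0,3]
V1: row V2−V4=1.7, i_V1 at 2,4
solve → V1=-0.09487+0.08694j, V2=1.709-0.01464j, V3=-0.6855+0.4073j, V4=0.009041-0.01464j, V5=-0.6836+0.4055j, V6=-0.7400+0.4335j
aux → i_V1=-0.01885+0.001061j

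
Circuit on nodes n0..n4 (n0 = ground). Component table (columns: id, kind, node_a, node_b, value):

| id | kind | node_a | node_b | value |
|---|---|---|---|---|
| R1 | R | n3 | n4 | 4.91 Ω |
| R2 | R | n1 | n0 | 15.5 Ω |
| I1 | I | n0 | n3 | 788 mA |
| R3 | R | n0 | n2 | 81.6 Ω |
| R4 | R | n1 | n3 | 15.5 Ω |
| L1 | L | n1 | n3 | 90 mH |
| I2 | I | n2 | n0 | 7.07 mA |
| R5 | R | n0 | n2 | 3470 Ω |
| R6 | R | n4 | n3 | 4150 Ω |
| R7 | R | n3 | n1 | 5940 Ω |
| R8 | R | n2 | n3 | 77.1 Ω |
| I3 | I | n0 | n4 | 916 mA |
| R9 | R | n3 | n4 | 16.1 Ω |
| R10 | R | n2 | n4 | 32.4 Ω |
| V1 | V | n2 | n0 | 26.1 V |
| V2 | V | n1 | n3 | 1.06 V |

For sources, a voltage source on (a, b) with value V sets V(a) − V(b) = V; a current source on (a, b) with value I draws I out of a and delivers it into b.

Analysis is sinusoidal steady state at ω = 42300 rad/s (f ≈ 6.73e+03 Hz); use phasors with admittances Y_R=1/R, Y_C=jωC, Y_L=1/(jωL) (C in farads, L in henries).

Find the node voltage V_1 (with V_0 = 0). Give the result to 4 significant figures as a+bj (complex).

Apply KCL at each of the 4 non-ground nodes and solve the resulting linear system.
Node n1: branches {R2, R4, L1, R7, V2} → V_1 = 25.80+0.000j
Node n2: branches {R3, I2, R5, R8, R10, V1} → V_2 = 26.10+0.000j
Node n3: branches {R1, I1, R4, L1, R6, R7, R8, R9, V2} → V_3 = 24.74+0.000j
Node n4: branches {R1, R6, I3, R9, R10} → V_4 = 27.96+0.000j
Source currents: i(V1)=-0.2947+0.000j, i(V2)=-1.733+0.0002784j

25.80+0.000j V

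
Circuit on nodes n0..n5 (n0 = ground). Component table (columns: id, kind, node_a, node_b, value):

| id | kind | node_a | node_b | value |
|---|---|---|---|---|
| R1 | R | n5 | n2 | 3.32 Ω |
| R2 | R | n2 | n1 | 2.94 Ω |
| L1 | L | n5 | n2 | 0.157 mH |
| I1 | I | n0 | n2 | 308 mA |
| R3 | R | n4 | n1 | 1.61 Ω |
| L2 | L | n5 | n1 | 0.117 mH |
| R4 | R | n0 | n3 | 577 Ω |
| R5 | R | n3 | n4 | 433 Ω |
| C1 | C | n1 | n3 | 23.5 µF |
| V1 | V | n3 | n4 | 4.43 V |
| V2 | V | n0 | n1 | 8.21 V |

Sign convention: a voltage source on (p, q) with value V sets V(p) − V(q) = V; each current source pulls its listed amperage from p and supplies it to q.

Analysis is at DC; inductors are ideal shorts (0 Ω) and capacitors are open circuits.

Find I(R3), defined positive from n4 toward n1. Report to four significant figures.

MNA unknowns: 5 node voltages V₁..V_5 plus 4 source currents (L1, L2, V1, V2)
R1: Y=0.3012 on G[5,2]
R2: Y=0.3401 on G[2,1]
L1: row V5−V2=0, i_L1 at 5,2
I1: z[0]−=0.308, z[2]+=0.308
R3: Y=0.6211 on G[4,1]
L2: row V5−V1=0, i_L2 at 5,1
R4: Y=0.001733 on G[0,3]
R5: Y=0.002309 on G[3,4]
C1: Y=0.000 on G[1,3]
V1: row V3−V4=4.43, i_V1 at 3,4
V2: row V0−V1=8.21, i_V2 at 0,1
solve → V1=-8.210, V2=-8.210, V3=-3.769, V4=-8.199, V5=-8.210
aux → i_L1=-0.3080, i_L2=0.3080, i_V1=-0.003698, i_V2=-0.3145

0.006533 A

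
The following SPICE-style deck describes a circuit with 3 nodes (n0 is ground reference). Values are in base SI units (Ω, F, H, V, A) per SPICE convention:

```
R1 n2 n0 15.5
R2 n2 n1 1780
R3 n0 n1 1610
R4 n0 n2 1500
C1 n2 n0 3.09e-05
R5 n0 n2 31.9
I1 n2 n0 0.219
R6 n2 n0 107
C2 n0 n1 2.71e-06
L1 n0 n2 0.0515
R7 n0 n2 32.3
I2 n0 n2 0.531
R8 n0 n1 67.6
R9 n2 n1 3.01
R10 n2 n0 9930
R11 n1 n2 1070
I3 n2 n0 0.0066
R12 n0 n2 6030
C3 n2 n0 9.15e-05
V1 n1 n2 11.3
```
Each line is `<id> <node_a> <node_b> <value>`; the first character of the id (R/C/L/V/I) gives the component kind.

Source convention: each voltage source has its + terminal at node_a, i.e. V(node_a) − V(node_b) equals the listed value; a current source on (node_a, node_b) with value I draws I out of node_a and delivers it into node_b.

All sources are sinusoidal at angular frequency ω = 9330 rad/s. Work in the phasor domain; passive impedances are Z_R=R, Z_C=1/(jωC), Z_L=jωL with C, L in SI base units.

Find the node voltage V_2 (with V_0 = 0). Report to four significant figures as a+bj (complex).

-0.2266-0.1423j V

MNA unknowns: 2 node voltages V₁..V_2 plus 1 source current (V1)
R1: Y=0.06452+0.000j on G[2,0]
R2: Y=0.0005618+0.000j on G[2,1]
R3: Y=0.0006211+0.000j on G[0,1]
R4: Y=0.0006667+0.000j on G[0,2]
C1: Y=0.000+0.2883j on G[2,0]
R5: Y=0.03135+0.000j on G[0,2]
I1: z[2]−=0.219, z[0]+=0.219
R6: Y=0.009346+0.000j on G[2,0]
C2: Y=0.000+0.02528j on G[0,1]
L1: Y=0.000-0.002081j on G[0,2]
R7: Y=0.03096+0.000j on G[0,2]
I2: z[0]−=0.531, z[2]+=0.531
R8: Y=0.01479+0.000j on G[0,1]
R9: Y=0.3322+0.000j on G[2,1]
R10: Y=0.0001007+0.000j on G[2,0]
R11: Y=0.0009346+0.000j on G[1,2]
I3: z[2]−=0.0066, z[0]+=0.0066
R12: Y=0.0001658+0.000j on G[0,2]
C3: Y=0.000+0.8537j on G[2,0]
V1: row V1−V2=11.3, i_V1 at 1,2
solve → V1=11.07-0.1423j, V2=-0.2266-0.1423j
aux → i_V1=-3.945-0.2778j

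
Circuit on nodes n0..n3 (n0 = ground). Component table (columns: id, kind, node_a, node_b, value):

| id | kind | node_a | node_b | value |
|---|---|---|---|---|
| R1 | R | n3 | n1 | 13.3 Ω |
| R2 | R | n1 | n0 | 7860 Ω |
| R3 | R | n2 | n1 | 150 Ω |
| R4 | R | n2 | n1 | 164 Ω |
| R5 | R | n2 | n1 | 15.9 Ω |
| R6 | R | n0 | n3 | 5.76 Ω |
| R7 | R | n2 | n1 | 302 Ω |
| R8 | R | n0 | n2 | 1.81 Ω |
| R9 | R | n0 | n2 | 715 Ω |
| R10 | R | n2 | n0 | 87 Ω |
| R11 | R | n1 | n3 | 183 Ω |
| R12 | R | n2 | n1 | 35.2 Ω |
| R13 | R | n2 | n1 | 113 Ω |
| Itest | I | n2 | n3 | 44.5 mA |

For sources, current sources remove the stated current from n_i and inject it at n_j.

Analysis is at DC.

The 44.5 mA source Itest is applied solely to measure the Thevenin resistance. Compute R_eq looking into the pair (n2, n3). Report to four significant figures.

Apply KCL at each of the 3 non-ground nodes and solve the resulting linear system.
Node n1: branches {R1, R2, R3, R4, R5, R7, R11, R12, R13} → V_1 = 0.04305
Node n2: branches {R3, R4, R5, R7, R8, R9, R10, R12, R13, Itest} → V_2 = -0.05795
Node n3: branches {R1, R6, R11, Itest} → V_3 = 0.1887

R_eq = 5.542 Ω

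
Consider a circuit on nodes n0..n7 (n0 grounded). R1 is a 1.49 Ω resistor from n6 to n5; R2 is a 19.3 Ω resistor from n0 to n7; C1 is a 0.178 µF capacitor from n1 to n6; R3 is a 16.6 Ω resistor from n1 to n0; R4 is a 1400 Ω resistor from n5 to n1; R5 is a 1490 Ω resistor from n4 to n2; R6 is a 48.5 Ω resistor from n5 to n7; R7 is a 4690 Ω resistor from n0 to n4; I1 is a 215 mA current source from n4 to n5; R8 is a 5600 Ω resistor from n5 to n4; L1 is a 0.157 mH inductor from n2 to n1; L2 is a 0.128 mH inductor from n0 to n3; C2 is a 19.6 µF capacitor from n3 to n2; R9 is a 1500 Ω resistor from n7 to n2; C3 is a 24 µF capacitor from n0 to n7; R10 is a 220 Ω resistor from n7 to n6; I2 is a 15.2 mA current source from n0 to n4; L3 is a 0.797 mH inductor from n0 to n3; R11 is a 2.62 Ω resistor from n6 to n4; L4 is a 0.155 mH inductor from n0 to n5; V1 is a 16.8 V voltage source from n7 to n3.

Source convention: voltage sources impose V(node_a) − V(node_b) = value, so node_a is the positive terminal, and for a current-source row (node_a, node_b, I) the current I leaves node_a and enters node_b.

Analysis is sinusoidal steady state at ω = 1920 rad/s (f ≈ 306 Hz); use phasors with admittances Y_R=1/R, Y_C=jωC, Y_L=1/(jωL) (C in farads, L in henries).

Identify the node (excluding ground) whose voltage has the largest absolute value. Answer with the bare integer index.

MNA unknowns: 7 node voltages V₁..V_7 plus 1 source current (V1)
R1: Y=0.6711+0.000j on G[6,5]
R2: Y=0.05181+0.000j on G[0,7]
C1: Y=0.000+0.0003418j on G[1,6]
R3: Y=0.06024+0.000j on G[1,0]
R4: Y=0.0007143+0.000j on G[5,1]
R5: Y=0.0006711+0.000j on G[4,2]
R6: Y=0.02062+0.000j on G[5,7]
R7: Y=0.0002132+0.000j on G[0,4]
I1: z[4]−=0.215, z[5]+=0.215
R8: Y=0.0001786+0.000j on G[5,4]
L1: Y=0.000-3.317j on G[2,1]
L2: Y=0.000-4.069j on G[0,3]
C2: Y=0.000+0.03763j on G[3,2]
R9: Y=0.0006667+0.000j on G[7,2]
C3: Y=0.000+0.04608j on G[0,7]
R10: Y=0.004545+0.000j on G[7,6]
I2: z[0]−=0.0152, z[4]+=0.0152
L3: Y=0.000-0.6535j on G[0,3]
R11: Y=0.3817+0.000j on G[6,4]
L4: Y=0.000-3.360j on G[0,5]
V1: row V7−V3=16.8, i_V1 at 7,3
solve → V1=0.2953-0.08607j, V2=0.2968-0.08063j, V3=0.1590-0.2833j, V4=-0.6980+0.1288j, V5=0.003155+0.1321j, V6=-0.1770+0.1293j, V7=16.96-0.2833j
aux → i_V1=-1.330-0.7562j

7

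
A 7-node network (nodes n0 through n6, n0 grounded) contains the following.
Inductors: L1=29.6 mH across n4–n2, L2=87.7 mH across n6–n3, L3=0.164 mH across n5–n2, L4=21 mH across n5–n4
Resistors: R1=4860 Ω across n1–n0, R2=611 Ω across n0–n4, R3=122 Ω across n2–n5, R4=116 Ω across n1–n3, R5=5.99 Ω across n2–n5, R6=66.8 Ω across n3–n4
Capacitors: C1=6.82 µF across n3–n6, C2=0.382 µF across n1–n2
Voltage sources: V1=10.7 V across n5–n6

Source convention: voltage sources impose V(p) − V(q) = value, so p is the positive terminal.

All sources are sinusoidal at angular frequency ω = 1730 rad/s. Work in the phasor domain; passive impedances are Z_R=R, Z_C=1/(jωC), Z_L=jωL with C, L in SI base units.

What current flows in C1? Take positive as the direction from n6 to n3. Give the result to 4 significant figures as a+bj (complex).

-0.04727-0.1214j A

Apply KCL at each of the 6 non-ground nodes and solve the resulting linear system.
Node n1: branches {R1, R4, C2} → V_1 = -1.601-3.006j
Node n2: branches {L1, R3, L3, R5, C2} → V_2 = -0.9242+0.8745j
Node n3: branches {L2, C1, R4, R6} → V_3 = -1.342-3.130j
Node n4: branches {L1, R2, R6, L4} → V_4 = 0.2013+0.3779j
Node n5: branches {R3, L3, R5, L4, V1} → V_5 = -0.9305+0.8769j
Node n6: branches {L2, C1, V1} → V_6 = -11.63+0.8769j
Source currents: i(V1)=-0.02087-0.05358j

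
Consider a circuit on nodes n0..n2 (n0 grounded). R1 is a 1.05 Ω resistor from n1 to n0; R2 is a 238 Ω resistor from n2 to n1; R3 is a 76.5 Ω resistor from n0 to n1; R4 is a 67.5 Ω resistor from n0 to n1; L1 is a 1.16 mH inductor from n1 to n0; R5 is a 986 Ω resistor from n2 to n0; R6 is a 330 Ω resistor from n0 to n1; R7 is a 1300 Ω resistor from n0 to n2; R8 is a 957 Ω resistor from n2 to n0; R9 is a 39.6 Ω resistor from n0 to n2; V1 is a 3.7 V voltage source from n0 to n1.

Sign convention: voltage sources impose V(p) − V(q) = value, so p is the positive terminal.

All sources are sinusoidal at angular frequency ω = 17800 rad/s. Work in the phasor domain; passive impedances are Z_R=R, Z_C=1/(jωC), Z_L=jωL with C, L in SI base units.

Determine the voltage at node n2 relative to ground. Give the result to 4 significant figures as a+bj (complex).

Apply KCL at each of the 2 non-ground nodes and solve the resulting linear system.
Node n1: branches {R1, R2, R3, R4, L1, R6, V1} → V_1 = -3.700+0.000j
Node n2: branches {R2, R5, R7, R8, R9} → V_2 = -0.4816+0.000j
Source currents: i(V1)=-3.652+0.1792j

-0.4816+0.000j V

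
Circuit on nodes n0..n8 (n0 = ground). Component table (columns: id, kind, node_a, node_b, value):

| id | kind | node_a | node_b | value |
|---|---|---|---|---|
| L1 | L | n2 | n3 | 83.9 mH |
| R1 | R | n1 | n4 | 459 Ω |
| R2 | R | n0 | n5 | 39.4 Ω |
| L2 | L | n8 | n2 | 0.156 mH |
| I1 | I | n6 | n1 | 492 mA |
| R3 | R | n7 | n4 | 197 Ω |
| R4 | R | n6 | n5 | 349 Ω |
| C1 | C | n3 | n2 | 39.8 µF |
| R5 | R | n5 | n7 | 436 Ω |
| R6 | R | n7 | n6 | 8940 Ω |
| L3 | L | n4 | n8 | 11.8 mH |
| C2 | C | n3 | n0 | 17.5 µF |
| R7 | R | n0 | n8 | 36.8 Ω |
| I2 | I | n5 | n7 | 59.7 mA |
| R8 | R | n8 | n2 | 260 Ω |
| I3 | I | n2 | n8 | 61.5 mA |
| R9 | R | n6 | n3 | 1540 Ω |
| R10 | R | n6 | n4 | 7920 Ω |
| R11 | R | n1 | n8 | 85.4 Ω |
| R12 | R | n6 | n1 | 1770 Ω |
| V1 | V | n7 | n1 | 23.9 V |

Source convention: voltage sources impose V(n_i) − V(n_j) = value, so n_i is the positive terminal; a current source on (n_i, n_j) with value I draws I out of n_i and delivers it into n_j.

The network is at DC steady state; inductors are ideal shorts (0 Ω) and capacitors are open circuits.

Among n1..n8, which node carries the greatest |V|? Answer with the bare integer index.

Element admittances at DC:
  L1: short n2↔n3 (DC inductor)
  Y(R1) = 0.002179 S between n1,n4
  Y(R2) = 0.02538 S between n0,n5
  L2: short n8↔n2 (DC inductor)
  I1: injects 0.492 A into n1 (from n6)
  Y(R3) = 0.005076 S between n7,n4
  Y(R4) = 0.002865 S between n6,n5
  Y(C1) = 0.000 S between n3,n2
  Y(R5) = 0.002294 S between n5,n7
  Y(R6) = 0.0001119 S between n7,n6
  L3: short n4↔n8 (DC inductor)
  Y(C2) = 0.000 S between n3,n0
  Y(R7) = 0.02717 S between n0,n8
  I2: injects 0.0597 A into n7 (from n5)
  Y(R8) = 0.003846 S between n8,n2
  I3: injects 0.0615 A into n8 (from n2)
  Y(R9) = 0.0006494 S between n6,n3
  Y(R10) = 0.0001263 S between n6,n4
  Y(R11) = 0.01171 S between n1,n8
  Y(R12) = 0.0005650 S between n6,n1
  V1: constraint V(n7)−V(n1) = 23.9
Assemble and solve the 12×12 MNA system:
  V(n1)=20.08  V(n2)=8.806  V(n3)=8.806  V(n4)=8.806  V(n5)=-9.428  V(n6)=-114.9  V(n7)=43.98  V(n8)=8.806
  i(L1)=0.08030  i(L2)=0.1418  i(L3)=0.1875  i(V1)=-0.2591

6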